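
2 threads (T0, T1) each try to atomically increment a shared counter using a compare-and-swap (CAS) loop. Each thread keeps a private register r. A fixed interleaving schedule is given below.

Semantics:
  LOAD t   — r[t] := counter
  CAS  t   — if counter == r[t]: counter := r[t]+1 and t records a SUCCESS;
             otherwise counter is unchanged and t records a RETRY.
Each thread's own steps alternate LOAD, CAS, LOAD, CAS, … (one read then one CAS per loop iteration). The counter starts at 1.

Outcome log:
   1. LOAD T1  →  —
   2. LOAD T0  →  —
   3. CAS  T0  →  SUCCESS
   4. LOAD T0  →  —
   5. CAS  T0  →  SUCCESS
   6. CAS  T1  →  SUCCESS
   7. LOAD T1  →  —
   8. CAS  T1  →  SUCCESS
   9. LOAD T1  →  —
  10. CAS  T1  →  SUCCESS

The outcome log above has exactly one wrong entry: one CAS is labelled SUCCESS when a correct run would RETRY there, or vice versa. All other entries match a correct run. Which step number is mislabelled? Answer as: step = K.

Re-executing:
   1) LOAD T1:  M=1  r_T1=1
   2) LOAD T0:  M=1  r_T0=1
   3) CAS  T0:  M=2  r_T0=1 ✓
   4) LOAD T0:  M=2  r_T0=2
   5) CAS  T0:  M=3  r_T0=2 ✓
   6) CAS  T1:  M=3  r_T1=1 ✗
   7) LOAD T1:  M=3  r_T1=3
   8) CAS  T1:  M=4  r_T1=3 ✓
   9) LOAD T1:  M=4  r_T1=4
  10) CAS  T1:  M=5  r_T1=4 ✓
Log disagrees first at step 6.

step = 6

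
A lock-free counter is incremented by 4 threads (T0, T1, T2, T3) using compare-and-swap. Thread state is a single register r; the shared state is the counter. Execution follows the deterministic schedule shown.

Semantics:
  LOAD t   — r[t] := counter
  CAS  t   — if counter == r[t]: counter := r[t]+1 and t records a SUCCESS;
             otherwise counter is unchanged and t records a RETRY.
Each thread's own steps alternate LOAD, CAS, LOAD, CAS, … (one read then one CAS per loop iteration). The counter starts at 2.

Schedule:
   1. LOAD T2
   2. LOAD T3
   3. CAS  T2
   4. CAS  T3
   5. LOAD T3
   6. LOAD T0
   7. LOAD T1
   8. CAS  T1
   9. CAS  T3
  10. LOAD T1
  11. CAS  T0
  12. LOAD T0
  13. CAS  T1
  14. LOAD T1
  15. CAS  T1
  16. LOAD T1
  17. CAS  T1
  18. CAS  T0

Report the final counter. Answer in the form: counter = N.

counter = 7

   1) LOAD T2:  M=2  r_T2=2
   2) LOAD T3:  M=2  r_T3=2
   3) CAS  T2:  M=3  r_T2=2 ✓
   4) CAS  T3:  M=3  r_T3=2 ✗
   5) LOAD T3:  M=3  r_T3=3
   6) LOAD T0:  M=3  r_T0=3
   7) LOAD T1:  M=3  r_T1=3
   8) CAS  T1:  M=4  r_T1=3 ✓
   9) CAS  T3:  M=4  r_T3=3 ✗
  10) LOAD T1:  M=4  r_T1=4
  11) CAS  T0:  M=4  r_T0=3 ✗
  12) LOAD T0:  M=4  r_T0=4
  13) CAS  T1:  M=5  r_T1=4 ✓
  14) LOAD T1:  M=5  r_T1=5
  15) CAS  T1:  M=6  r_T1=5 ✓
  16) LOAD T1:  M=6  r_T1=6
  17) CAS  T1:  M=7  r_T1=6 ✓
  18) CAS  T0:  M=7  r_T0=4 ✗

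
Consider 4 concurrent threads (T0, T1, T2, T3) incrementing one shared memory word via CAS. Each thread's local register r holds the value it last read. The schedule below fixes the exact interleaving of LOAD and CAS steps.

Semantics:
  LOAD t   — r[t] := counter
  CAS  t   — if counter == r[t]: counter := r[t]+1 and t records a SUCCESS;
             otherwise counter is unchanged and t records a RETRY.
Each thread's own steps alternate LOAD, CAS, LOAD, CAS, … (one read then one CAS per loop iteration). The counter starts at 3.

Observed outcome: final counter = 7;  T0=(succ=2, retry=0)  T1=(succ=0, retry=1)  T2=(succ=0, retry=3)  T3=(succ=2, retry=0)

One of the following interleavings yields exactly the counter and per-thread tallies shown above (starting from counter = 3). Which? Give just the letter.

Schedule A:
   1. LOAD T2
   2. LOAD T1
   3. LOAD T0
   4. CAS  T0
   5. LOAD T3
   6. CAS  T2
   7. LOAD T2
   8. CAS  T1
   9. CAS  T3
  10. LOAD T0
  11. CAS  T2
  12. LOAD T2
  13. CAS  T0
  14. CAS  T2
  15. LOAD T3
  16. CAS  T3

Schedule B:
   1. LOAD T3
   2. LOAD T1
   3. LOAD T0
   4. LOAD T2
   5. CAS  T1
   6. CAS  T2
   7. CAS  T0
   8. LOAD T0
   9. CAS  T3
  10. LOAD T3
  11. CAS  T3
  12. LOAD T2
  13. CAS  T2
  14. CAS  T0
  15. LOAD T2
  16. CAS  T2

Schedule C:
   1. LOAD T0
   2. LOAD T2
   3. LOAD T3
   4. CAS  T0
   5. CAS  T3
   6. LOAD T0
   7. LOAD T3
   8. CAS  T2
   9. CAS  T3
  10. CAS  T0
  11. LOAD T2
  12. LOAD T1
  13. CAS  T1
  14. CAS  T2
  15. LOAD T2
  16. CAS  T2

Tracing schedule A:
T2 LOAD — after: cnt=3, r=3 — load
T1 LOAD — after: cnt=3, r=3 — load
T0 LOAD — after: cnt=3, r=3 — load
T0 CAS — after: cnt=4, r=3 — ok
T3 LOAD — after: cnt=4, r=4 — load
T2 CAS — after: cnt=4, r=3 — retry
T2 LOAD — after: cnt=4, r=4 — load
T1 CAS — after: cnt=4, r=3 — retry
T3 CAS — after: cnt=5, r=4 — ok
T0 LOAD — after: cnt=5, r=5 — load
T2 CAS — after: cnt=5, r=4 — retry
T2 LOAD — after: cnt=5, r=5 — load
T0 CAS — after: cnt=6, r=5 — ok
T2 CAS — after: cnt=6, r=5 — retry
T3 LOAD — after: cnt=6, r=6 — load
T3 CAS — after: cnt=7, r=6 — ok

A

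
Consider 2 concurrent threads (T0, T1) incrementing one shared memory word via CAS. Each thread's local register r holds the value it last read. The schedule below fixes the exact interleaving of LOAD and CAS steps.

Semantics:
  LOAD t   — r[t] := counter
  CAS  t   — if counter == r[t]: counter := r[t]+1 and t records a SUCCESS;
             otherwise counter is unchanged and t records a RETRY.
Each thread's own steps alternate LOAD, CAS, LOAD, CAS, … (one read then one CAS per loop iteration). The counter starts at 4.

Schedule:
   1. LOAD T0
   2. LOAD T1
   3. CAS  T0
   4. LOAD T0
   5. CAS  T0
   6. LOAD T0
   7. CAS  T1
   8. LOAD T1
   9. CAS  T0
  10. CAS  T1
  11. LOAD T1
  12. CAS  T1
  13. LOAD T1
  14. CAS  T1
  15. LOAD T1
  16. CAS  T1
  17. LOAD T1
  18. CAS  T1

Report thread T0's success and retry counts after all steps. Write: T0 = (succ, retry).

[1] T0.load  rd  (counter 4, T0.r 4)
[2] T1.load  rd  (counter 4, T1.r 4)
[3] T0.cas  hit  (counter 5, T0.r 4)
[4] T0.load  rd  (counter 5, T0.r 5)
[5] T0.cas  hit  (counter 6, T0.r 5)
[6] T0.load  rd  (counter 6, T0.r 6)
[7] T1.cas  miss  (counter 6, T1.r 4)
[8] T1.load  rd  (counter 6, T1.r 6)
[9] T0.cas  hit  (counter 7, T0.r 6)
[10] T1.cas  miss  (counter 7, T1.r 6)
[11] T1.load  rd  (counter 7, T1.r 7)
[12] T1.cas  hit  (counter 8, T1.r 7)
[13] T1.load  rd  (counter 8, T1.r 8)
[14] T1.cas  hit  (counter 9, T1.r 8)
[15] T1.load  rd  (counter 9, T1.r 9)
[16] T1.cas  hit  (counter 10, T1.r 9)
[17] T1.load  rd  (counter 10, T1.r 10)
[18] T1.cas  hit  (counter 11, T1.r 10)

T0 = (3, 0)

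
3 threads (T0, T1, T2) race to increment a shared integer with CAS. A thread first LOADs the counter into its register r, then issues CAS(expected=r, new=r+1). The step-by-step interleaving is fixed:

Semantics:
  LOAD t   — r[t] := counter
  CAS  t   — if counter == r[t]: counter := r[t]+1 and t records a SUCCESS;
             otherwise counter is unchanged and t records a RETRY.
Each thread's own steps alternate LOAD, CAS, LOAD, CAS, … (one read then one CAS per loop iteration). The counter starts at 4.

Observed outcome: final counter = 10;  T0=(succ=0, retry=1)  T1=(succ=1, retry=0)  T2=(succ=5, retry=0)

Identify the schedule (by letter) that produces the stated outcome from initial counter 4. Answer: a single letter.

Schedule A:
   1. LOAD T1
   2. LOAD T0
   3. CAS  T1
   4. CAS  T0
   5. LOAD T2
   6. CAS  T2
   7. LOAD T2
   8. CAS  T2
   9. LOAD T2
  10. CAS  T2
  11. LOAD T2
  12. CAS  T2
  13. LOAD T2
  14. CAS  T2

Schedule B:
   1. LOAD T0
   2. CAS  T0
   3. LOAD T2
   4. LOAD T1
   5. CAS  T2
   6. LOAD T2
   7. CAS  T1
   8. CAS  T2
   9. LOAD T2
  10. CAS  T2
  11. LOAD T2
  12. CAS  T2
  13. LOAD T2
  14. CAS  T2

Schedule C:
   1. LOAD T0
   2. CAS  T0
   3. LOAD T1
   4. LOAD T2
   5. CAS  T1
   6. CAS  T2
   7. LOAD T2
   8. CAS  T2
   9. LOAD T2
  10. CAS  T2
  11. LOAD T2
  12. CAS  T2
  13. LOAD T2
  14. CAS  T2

A

Tracing schedule A:
[1] T1.load  rd  (counter 4, T1.r 4)
[2] T0.load  rd  (counter 4, T0.r 4)
[3] T1.cas  hit  (counter 5, T1.r 4)
[4] T0.cas  miss  (counter 5, T0.r 4)
[5] T2.load  rd  (counter 5, T2.r 5)
[6] T2.cas  hit  (counter 6, T2.r 5)
[7] T2.load  rd  (counter 6, T2.r 6)
[8] T2.cas  hit  (counter 7, T2.r 6)
[9] T2.load  rd  (counter 7, T2.r 7)
[10] T2.cas  hit  (counter 8, T2.r 7)
[11] T2.load  rd  (counter 8, T2.r 8)
[12] T2.cas  hit  (counter 9, T2.r 8)
[13] T2.load  rd  (counter 9, T2.r 9)
[14] T2.cas  hit  (counter 10, T2.r 9)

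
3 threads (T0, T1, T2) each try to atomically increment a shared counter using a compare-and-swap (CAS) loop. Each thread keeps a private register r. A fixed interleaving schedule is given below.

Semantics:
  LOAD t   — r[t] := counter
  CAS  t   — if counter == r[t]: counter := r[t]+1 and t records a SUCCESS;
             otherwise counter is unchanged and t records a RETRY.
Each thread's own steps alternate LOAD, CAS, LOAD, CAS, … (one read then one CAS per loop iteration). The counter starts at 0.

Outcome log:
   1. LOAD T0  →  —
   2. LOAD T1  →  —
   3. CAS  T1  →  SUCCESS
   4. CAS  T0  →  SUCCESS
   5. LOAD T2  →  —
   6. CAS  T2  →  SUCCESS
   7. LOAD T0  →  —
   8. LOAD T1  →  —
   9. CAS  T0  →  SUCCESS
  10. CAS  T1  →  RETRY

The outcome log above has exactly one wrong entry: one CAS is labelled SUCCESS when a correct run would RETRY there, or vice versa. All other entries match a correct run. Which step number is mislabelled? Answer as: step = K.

Reference trace:
   1) LOAD T0:  M=0  r_T0=0
   2) LOAD T1:  M=0  r_T1=0
   3) CAS  T1:  M=1  r_T1=0 ✓
   4) CAS  T0:  M=1  r_T0=0 ✗
   5) LOAD T2:  M=1  r_T2=1
   6) CAS  T2:  M=2  r_T2=1 ✓
   7) LOAD T0:  M=2  r_T0=2
   8) LOAD T1:  M=2  r_T1=2
   9) CAS  T0:  M=3  r_T0=2 ✓
  10) CAS  T1:  M=3  r_T1=2 ✗
Mismatch at 4.

step = 4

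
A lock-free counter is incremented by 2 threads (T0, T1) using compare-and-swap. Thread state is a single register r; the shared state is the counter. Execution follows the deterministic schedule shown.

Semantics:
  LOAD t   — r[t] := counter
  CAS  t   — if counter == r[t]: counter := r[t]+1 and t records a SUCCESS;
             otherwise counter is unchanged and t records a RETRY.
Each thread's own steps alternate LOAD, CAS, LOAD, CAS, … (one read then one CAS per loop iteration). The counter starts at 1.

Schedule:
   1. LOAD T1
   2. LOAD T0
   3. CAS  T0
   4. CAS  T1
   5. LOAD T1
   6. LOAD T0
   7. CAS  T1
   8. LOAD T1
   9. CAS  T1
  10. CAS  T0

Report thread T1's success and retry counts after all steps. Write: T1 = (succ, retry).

T1 = (2, 1)

#1 T1 reads 1
#2 T0 reads 1
#3 T0 CAS(1→2) writes; counter now 2
#4 T1 CAS(1→2) fails; counter now 2
#5 T1 reads 2
#6 T0 reads 2
#7 T1 CAS(2→3) writes; counter now 3
#8 T1 reads 3
#9 T1 CAS(3→4) writes; counter now 4
#10 T0 CAS(2→3) fails; counter now 4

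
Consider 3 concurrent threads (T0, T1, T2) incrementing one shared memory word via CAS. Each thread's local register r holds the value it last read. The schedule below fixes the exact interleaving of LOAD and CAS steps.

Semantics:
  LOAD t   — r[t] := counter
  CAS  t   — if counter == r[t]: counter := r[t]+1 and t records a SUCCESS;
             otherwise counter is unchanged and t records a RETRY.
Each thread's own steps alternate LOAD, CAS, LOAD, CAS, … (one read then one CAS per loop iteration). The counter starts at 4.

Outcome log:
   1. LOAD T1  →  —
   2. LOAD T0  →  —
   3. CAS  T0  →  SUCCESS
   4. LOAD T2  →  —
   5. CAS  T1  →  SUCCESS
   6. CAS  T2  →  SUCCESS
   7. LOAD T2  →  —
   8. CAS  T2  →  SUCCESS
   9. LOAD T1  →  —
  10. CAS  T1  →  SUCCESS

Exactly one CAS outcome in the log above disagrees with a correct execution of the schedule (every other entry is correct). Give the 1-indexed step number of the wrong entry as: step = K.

step = 5

Re-executing:
1. LOAD T1 → mem=4 r[T1]=4 [LOAD]
2. LOAD T0 → mem=4 r[T0]=4 [LOAD]
3. CAS T0 → mem=5 r[T0]=4 [OK]
4. LOAD T2 → mem=5 r[T2]=5 [LOAD]
5. CAS T1 → mem=5 r[T1]=4 [RETRY]
6. CAS T2 → mem=6 r[T2]=5 [OK]
7. LOAD T2 → mem=6 r[T2]=6 [LOAD]
8. CAS T2 → mem=7 r[T2]=6 [OK]
9. LOAD T1 → mem=7 r[T1]=7 [LOAD]
10. CAS T1 → mem=8 r[T1]=7 [OK]
Log disagrees first at step 5.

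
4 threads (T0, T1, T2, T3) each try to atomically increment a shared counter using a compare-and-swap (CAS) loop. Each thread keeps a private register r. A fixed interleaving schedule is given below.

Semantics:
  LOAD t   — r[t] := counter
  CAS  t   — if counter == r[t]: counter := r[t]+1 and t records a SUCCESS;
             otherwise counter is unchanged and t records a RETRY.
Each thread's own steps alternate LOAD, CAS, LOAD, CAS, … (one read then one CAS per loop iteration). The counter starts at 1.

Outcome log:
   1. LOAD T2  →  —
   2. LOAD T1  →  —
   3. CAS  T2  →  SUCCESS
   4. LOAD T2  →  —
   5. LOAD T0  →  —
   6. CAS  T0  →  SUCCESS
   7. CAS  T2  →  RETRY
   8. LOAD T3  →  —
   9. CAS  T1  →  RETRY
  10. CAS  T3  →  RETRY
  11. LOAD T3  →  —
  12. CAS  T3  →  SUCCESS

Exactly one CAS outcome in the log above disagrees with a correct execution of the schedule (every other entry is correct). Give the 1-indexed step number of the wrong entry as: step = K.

Re-executing:
#1 T2 reads 1
#2 T1 reads 1
#3 T2 CAS(1→2) writes; counter now 2
#4 T2 reads 2
#5 T0 reads 2
#6 T0 CAS(2→3) writes; counter now 3
#7 T2 CAS(2→3) fails; counter now 3
#8 T3 reads 3
#9 T1 CAS(1→2) fails; counter now 3
#10 T3 CAS(3→4) writes; counter now 4
#11 T3 reads 4
#12 T3 CAS(4→5) writes; counter now 5
Log disagrees first at step 10.

step = 10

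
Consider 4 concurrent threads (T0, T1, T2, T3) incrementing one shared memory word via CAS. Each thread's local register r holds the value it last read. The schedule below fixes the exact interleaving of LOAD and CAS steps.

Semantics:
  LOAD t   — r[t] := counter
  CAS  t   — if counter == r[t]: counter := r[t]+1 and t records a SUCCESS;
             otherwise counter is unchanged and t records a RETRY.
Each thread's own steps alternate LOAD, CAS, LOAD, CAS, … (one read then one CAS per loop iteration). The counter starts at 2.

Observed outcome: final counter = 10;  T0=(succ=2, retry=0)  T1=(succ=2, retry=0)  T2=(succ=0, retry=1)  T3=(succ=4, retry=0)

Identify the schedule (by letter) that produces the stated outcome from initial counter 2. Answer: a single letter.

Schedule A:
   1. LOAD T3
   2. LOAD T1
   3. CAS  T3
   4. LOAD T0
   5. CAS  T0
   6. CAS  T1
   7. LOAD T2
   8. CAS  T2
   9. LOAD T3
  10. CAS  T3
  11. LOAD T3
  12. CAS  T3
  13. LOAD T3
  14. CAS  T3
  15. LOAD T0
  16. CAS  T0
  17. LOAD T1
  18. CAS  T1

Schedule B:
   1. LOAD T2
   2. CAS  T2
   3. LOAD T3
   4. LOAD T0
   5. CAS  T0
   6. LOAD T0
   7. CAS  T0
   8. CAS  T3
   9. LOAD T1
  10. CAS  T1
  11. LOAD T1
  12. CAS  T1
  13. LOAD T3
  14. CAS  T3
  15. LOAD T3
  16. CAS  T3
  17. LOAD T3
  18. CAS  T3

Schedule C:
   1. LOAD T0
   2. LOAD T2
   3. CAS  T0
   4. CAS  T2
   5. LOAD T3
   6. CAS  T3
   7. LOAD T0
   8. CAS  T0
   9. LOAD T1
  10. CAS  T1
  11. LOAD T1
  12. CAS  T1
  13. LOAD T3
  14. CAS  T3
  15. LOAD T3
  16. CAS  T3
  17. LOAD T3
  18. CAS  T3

C

Run C:
   1) LOAD T0:  M=2  r_T0=2
   2) LOAD T2:  M=2  r_T2=2
   3) CAS  T0:  M=3  r_T0=2 ✓
   4) CAS  T2:  M=3  r_T2=2 ✗
   5) LOAD T3:  M=3  r_T3=3
   6) CAS  T3:  M=4  r_T3=3 ✓
   7) LOAD T0:  M=4  r_T0=4
   8) CAS  T0:  M=5  r_T0=4 ✓
   9) LOAD T1:  M=5  r_T1=5
  10) CAS  T1:  M=6  r_T1=5 ✓
  11) LOAD T1:  M=6  r_T1=6
  12) CAS  T1:  M=7  r_T1=6 ✓
  13) LOAD T3:  M=7  r_T3=7
  14) CAS  T3:  M=8  r_T3=7 ✓
  15) LOAD T3:  M=8  r_T3=8
  16) CAS  T3:  M=9  r_T3=8 ✓
  17) LOAD T3:  M=9  r_T3=9
  18) CAS  T3:  M=10  r_T3=9 ✓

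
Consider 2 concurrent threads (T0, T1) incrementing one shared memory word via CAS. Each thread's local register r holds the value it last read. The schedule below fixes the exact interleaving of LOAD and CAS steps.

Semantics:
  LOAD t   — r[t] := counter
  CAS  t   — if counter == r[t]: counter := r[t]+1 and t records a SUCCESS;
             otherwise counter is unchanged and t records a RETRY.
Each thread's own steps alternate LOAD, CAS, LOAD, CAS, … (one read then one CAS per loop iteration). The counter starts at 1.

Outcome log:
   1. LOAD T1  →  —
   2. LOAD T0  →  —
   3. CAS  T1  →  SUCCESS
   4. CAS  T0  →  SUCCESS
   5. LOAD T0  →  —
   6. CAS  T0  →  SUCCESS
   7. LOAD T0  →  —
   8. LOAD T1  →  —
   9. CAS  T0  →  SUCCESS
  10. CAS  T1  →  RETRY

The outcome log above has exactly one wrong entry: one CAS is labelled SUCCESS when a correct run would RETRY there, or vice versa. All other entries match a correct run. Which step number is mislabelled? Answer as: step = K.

step = 4

Re-executing:
[1] T1.load  rd  (counter 1, T1.r 1)
[2] T0.load  rd  (counter 1, T0.r 1)
[3] T1.cas  hit  (counter 2, T1.r 1)
[4] T0.cas  miss  (counter 2, T0.r 1)
[5] T0.load  rd  (counter 2, T0.r 2)
[6] T0.cas  hit  (counter 3, T0.r 2)
[7] T0.load  rd  (counter 3, T0.r 3)
[8] T1.load  rd  (counter 3, T1.r 3)
[9] T0.cas  hit  (counter 4, T0.r 3)
[10] T1.cas  miss  (counter 4, T1.r 3)
Flip is step 4.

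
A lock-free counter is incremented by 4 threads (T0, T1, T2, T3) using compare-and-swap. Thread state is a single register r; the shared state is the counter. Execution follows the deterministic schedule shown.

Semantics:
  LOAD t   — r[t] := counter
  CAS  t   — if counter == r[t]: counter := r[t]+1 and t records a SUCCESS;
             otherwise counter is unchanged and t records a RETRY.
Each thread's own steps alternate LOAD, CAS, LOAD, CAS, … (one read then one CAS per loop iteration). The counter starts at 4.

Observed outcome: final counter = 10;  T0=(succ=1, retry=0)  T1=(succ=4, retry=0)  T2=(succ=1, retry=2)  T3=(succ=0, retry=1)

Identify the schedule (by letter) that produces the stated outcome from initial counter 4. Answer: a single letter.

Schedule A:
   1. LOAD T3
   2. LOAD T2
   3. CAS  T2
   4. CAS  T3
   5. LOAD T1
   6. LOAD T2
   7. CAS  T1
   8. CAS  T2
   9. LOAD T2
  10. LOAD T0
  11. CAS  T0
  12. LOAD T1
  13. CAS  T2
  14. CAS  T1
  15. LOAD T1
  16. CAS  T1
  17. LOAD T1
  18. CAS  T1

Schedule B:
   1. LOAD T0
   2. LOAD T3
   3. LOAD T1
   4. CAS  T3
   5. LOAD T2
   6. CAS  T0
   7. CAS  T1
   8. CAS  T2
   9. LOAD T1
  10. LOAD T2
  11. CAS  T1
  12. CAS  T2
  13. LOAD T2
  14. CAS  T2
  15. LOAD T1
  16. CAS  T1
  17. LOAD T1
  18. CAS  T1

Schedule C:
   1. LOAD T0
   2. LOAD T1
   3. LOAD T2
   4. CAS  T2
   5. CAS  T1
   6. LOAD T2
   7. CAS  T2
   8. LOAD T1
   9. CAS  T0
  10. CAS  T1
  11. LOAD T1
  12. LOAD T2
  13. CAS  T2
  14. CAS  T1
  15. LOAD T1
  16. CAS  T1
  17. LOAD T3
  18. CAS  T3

A

Tracing schedule A:
T3 LOAD — after: cnt=4, r=4 — load
T2 LOAD — after: cnt=4, r=4 — load
T2 CAS — after: cnt=5, r=4 — ok
T3 CAS — after: cnt=5, r=4 — retry
T1 LOAD — after: cnt=5, r=5 — load
T2 LOAD — after: cnt=5, r=5 — load
T1 CAS — after: cnt=6, r=5 — ok
T2 CAS — after: cnt=6, r=5 — retry
T2 LOAD — after: cnt=6, r=6 — load
T0 LOAD — after: cnt=6, r=6 — load
T0 CAS — after: cnt=7, r=6 — ok
T1 LOAD — after: cnt=7, r=7 — load
T2 CAS — after: cnt=7, r=6 — retry
T1 CAS — after: cnt=8, r=7 — ok
T1 LOAD — after: cnt=8, r=8 — load
T1 CAS — after: cnt=9, r=8 — ok
T1 LOAD — after: cnt=9, r=9 — load
T1 CAS — after: cnt=10, r=9 — ok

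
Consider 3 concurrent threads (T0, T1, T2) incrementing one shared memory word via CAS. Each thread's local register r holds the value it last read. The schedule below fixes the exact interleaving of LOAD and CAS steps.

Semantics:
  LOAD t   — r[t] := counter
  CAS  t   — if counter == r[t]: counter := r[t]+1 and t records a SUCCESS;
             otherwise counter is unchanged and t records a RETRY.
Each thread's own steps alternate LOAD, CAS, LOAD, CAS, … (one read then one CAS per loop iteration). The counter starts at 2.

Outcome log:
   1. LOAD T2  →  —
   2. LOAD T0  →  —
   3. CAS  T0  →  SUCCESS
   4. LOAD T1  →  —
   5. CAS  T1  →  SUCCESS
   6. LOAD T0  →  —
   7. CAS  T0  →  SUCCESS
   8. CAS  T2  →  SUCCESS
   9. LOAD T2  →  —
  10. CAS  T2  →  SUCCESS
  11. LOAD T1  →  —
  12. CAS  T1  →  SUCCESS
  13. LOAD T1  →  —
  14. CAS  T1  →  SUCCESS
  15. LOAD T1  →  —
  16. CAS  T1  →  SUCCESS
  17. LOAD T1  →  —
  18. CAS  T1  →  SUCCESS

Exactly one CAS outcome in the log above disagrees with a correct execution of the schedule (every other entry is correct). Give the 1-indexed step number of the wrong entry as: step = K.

Correct run:
   1) LOAD T2:  M=2  r_T2=2
   2) LOAD T0:  M=2  r_T0=2
   3) CAS  T0:  M=3  r_T0=2 ✓
   4) LOAD T1:  M=3  r_T1=3
   5) CAS  T1:  M=4  r_T1=3 ✓
   6) LOAD T0:  M=4  r_T0=4
   7) CAS  T0:  M=5  r_T0=4 ✓
   8) CAS  T2:  M=5  r_T2=2 ✗
   9) LOAD T2:  M=5  r_T2=5
  10) CAS  T2:  M=6  r_T2=5 ✓
  11) LOAD T1:  M=6  r_T1=6
  12) CAS  T1:  M=7  r_T1=6 ✓
  13) LOAD T1:  M=7  r_T1=7
  14) CAS  T1:  M=8  r_T1=7 ✓
  15) LOAD T1:  M=8  r_T1=8
  16) CAS  T1:  M=9  r_T1=8 ✓
  17) LOAD T1:  M=9  r_T1=9
  18) CAS  T1:  M=10  r_T1=9 ✓
Mismatch at 8.

step = 8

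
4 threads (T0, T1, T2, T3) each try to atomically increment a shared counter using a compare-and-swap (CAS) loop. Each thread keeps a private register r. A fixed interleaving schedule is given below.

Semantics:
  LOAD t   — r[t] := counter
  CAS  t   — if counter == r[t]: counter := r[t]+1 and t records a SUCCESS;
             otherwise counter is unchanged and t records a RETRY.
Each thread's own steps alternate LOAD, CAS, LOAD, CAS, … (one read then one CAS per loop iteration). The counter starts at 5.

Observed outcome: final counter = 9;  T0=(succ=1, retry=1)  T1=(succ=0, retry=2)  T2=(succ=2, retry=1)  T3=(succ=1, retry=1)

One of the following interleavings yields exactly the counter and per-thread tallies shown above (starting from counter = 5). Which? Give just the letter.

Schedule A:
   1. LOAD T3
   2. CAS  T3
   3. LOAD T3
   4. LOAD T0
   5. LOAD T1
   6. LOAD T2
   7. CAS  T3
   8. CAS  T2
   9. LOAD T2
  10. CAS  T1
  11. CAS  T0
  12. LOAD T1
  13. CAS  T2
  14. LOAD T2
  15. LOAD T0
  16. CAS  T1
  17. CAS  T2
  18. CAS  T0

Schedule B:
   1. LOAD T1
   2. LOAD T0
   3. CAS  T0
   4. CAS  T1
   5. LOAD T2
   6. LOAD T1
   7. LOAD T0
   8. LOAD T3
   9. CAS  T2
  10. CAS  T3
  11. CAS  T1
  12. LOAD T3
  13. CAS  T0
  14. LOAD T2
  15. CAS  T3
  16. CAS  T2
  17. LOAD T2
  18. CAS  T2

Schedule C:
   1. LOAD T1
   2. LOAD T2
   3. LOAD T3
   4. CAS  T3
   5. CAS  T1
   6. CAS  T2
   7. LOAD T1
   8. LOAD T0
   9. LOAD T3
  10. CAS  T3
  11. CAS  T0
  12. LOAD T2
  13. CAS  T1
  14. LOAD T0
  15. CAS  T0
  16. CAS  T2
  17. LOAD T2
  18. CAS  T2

B

Tracing schedule B:
1. LOAD T1 → mem=5 r[T1]=5 [LOAD]
2. LOAD T0 → mem=5 r[T0]=5 [LOAD]
3. CAS T0 → mem=6 r[T0]=5 [OK]
4. CAS T1 → mem=6 r[T1]=5 [RETRY]
5. LOAD T2 → mem=6 r[T2]=6 [LOAD]
6. LOAD T1 → mem=6 r[T1]=6 [LOAD]
7. LOAD T0 → mem=6 r[T0]=6 [LOAD]
8. LOAD T3 → mem=6 r[T3]=6 [LOAD]
9. CAS T2 → mem=7 r[T2]=6 [OK]
10. CAS T3 → mem=7 r[T3]=6 [RETRY]
11. CAS T1 → mem=7 r[T1]=6 [RETRY]
12. LOAD T3 → mem=7 r[T3]=7 [LOAD]
13. CAS T0 → mem=7 r[T0]=6 [RETRY]
14. LOAD T2 → mem=7 r[T2]=7 [LOAD]
15. CAS T3 → mem=8 r[T3]=7 [OK]
16. CAS T2 → mem=8 r[T2]=7 [RETRY]
17. LOAD T2 → mem=8 r[T2]=8 [LOAD]
18. CAS T2 → mem=9 r[T2]=8 [OK]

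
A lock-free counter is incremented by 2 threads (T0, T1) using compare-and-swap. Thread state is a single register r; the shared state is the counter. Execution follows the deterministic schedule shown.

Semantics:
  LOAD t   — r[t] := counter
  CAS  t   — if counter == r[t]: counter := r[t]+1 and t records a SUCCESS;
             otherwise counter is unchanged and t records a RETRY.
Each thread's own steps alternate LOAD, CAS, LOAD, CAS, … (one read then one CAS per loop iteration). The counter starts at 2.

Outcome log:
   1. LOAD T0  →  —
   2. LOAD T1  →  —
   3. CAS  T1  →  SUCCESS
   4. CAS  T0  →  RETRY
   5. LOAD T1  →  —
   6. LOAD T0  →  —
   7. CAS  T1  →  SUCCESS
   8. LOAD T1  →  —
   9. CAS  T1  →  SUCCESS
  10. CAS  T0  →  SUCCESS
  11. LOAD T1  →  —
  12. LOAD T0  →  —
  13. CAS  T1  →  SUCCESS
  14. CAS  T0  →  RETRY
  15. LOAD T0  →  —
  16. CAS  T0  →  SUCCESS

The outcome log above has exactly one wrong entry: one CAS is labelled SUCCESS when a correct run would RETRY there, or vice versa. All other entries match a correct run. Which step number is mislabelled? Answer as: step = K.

step = 10

Re-executing:
   1) LOAD T0:  M=2  r_T0=2
   2) LOAD T1:  M=2  r_T1=2
   3) CAS  T1:  M=3  r_T1=2 ✓
   4) CAS  T0:  M=3  r_T0=2 ✗
   5) LOAD T1:  M=3  r_T1=3
   6) LOAD T0:  M=3  r_T0=3
   7) CAS  T1:  M=4  r_T1=3 ✓
   8) LOAD T1:  M=4  r_T1=4
   9) CAS  T1:  M=5  r_T1=4 ✓
  10) CAS  T0:  M=5  r_T0=3 ✗
  11) LOAD T1:  M=5  r_T1=5
  12) LOAD T0:  M=5  r_T0=5
  13) CAS  T1:  M=6  r_T1=5 ✓
  14) CAS  T0:  M=6  r_T0=5 ✗
  15) LOAD T0:  M=6  r_T0=6
  16) CAS  T0:  M=7  r_T0=6 ✓
Mismatch at 10.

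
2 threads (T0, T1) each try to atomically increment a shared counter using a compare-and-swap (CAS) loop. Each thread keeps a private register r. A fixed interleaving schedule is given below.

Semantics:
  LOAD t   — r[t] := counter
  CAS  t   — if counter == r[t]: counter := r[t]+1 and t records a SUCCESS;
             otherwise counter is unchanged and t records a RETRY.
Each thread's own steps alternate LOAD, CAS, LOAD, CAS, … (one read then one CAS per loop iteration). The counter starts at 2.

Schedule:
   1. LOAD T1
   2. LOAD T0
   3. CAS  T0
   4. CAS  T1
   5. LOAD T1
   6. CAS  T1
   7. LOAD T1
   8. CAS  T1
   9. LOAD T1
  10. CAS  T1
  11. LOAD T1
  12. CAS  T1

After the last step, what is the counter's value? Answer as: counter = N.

[1] T1.load  rd  (counter 2, T1.r 2)
[2] T0.load  rd  (counter 2, T0.r 2)
[3] T0.cas  hit  (counter 3, T0.r 2)
[4] T1.cas  miss  (counter 3, T1.r 2)
[5] T1.load  rd  (counter 3, T1.r 3)
[6] T1.cas  hit  (counter 4, T1.r 3)
[7] T1.load  rd  (counter 4, T1.r 4)
[8] T1.cas  hit  (counter 5, T1.r 4)
[9] T1.load  rd  (counter 5, T1.r 5)
[10] T1.cas  hit  (counter 6, T1.r 5)
[11] T1.load  rd  (counter 6, T1.r 6)
[12] T1.cas  hit  (counter 7, T1.r 6)

counter = 7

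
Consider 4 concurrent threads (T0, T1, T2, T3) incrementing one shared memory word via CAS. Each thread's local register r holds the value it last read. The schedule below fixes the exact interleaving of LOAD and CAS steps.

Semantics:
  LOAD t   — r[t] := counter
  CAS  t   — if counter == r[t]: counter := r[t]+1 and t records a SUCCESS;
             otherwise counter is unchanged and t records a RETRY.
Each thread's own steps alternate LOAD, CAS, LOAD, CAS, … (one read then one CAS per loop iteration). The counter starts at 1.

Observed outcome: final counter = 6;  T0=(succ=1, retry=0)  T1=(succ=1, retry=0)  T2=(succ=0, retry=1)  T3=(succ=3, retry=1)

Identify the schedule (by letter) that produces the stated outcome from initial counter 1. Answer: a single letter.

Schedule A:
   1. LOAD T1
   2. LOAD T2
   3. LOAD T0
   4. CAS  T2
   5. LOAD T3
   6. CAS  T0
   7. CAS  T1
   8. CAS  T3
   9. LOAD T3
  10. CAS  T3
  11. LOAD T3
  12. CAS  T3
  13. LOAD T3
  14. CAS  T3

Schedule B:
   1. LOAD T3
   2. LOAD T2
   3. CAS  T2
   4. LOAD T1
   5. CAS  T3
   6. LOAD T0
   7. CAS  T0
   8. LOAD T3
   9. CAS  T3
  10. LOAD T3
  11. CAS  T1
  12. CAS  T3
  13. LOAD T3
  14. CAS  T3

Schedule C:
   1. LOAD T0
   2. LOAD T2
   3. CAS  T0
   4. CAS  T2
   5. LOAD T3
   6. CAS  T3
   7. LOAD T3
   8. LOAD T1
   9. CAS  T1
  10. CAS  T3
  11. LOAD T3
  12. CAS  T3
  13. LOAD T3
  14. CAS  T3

C

Run C:
   1) LOAD T0:  M=1  r_T0=1
   2) LOAD T2:  M=1  r_T2=1
   3) CAS  T0:  M=2  r_T0=1 ✓
   4) CAS  T2:  M=2  r_T2=1 ✗
   5) LOAD T3:  M=2  r_T3=2
   6) CAS  T3:  M=3  r_T3=2 ✓
   7) LOAD T3:  M=3  r_T3=3
   8) LOAD T1:  M=3  r_T1=3
   9) CAS  T1:  M=4  r_T1=3 ✓
  10) CAS  T3:  M=4  r_T3=3 ✗
  11) LOAD T3:  M=4  r_T3=4
  12) CAS  T3:  M=5  r_T3=4 ✓
  13) LOAD T3:  M=5  r_T3=5
  14) CAS  T3:  M=6  r_T3=5 ✓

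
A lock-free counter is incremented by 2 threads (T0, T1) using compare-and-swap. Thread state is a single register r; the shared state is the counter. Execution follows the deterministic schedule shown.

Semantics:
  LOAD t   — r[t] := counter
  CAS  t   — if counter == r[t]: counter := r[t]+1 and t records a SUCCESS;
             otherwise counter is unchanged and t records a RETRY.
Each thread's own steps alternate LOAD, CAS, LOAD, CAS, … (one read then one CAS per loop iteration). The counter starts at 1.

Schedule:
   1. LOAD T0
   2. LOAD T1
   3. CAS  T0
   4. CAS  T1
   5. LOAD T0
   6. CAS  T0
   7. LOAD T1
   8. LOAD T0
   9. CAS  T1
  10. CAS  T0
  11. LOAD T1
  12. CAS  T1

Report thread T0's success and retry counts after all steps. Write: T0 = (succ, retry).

T0 = (2, 1)

T0 LOAD — after: cnt=1, r=1 — load
T1 LOAD — after: cnt=1, r=1 — load
T0 CAS — after: cnt=2, r=1 — ok
T1 CAS — after: cnt=2, r=1 — retry
T0 LOAD — after: cnt=2, r=2 — load
T0 CAS — after: cnt=3, r=2 — ok
T1 LOAD — after: cnt=3, r=3 — load
T0 LOAD — after: cnt=3, r=3 — load
T1 CAS — after: cnt=4, r=3 — ok
T0 CAS — after: cnt=4, r=3 — retry
T1 LOAD — after: cnt=4, r=4 — load
T1 CAS — after: cnt=5, r=4 — ok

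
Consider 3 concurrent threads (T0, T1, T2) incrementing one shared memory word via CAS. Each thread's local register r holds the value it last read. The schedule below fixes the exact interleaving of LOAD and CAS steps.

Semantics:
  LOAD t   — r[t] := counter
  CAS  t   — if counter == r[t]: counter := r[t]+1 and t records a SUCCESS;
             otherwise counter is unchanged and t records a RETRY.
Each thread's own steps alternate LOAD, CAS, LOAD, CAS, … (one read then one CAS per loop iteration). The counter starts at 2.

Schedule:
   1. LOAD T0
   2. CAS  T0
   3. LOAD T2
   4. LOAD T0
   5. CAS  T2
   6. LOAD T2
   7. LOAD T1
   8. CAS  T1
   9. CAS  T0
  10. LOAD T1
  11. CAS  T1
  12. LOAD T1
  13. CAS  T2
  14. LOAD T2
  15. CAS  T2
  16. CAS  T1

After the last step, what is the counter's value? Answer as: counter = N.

T0 LOAD — after: cnt=2, r=2 — load
T0 CAS — after: cnt=3, r=2 — ok
T2 LOAD — after: cnt=3, r=3 — load
T0 LOAD — after: cnt=3, r=3 — load
T2 CAS — after: cnt=4, r=3 — ok
T2 LOAD — after: cnt=4, r=4 — load
T1 LOAD — after: cnt=4, r=4 — load
T1 CAS — after: cnt=5, r=4 — ok
T0 CAS — after: cnt=5, r=3 — retry
T1 LOAD — after: cnt=5, r=5 — load
T1 CAS — after: cnt=6, r=5 — ok
T1 LOAD — after: cnt=6, r=6 — load
T2 CAS — after: cnt=6, r=4 — retry
T2 LOAD — after: cnt=6, r=6 — load
T2 CAS — after: cnt=7, r=6 — ok
T1 CAS — after: cnt=7, r=6 — retry

counter = 7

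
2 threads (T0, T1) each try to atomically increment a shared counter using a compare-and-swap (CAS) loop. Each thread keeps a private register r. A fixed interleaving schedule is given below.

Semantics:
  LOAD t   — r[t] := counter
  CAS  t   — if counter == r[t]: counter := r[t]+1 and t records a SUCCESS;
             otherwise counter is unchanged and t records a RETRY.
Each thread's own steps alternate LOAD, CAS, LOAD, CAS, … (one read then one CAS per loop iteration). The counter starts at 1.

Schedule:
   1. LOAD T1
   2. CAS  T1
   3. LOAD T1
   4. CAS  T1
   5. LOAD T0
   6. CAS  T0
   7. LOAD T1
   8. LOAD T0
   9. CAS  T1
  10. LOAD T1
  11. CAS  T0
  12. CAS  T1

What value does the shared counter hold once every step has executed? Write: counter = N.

1. LOAD T1 → mem=1 r[T1]=1 [LOAD]
2. CAS T1 → mem=2 r[T1]=1 [OK]
3. LOAD T1 → mem=2 r[T1]=2 [LOAD]
4. CAS T1 → mem=3 r[T1]=2 [OK]
5. LOAD T0 → mem=3 r[T0]=3 [LOAD]
6. CAS T0 → mem=4 r[T0]=3 [OK]
7. LOAD T1 → mem=4 r[T1]=4 [LOAD]
8. LOAD T0 → mem=4 r[T0]=4 [LOAD]
9. CAS T1 → mem=5 r[T1]=4 [OK]
10. LOAD T1 → mem=5 r[T1]=5 [LOAD]
11. CAS T0 → mem=5 r[T0]=4 [RETRY]
12. CAS T1 → mem=6 r[T1]=5 [OK]

counter = 6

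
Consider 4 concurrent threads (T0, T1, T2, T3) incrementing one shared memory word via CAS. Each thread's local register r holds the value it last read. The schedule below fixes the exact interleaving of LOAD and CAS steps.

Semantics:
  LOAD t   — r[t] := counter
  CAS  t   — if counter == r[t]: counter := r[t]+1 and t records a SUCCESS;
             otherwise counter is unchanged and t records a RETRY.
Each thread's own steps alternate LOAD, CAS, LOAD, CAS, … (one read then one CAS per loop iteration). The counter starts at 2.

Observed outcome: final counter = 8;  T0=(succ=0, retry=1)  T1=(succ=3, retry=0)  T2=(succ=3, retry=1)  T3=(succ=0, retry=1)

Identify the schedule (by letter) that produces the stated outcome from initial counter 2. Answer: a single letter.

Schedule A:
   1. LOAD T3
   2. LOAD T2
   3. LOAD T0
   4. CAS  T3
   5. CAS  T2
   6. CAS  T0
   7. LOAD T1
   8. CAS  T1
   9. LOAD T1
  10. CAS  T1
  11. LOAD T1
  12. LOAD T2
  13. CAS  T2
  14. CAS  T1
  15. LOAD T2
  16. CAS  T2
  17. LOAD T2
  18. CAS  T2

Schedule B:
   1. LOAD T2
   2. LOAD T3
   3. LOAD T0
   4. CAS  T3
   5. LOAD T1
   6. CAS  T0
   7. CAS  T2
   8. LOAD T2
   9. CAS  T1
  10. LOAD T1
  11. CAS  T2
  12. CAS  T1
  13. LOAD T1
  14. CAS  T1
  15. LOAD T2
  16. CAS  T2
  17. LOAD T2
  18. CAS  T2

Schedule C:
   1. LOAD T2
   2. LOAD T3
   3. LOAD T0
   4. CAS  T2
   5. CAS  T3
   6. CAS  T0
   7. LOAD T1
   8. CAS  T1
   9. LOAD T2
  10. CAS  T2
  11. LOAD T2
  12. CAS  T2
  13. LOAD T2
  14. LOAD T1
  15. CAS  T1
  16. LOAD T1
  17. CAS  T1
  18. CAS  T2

C

Run C:
   1) LOAD T2:  M=2  r_T2=2
   2) LOAD T3:  M=2  r_T3=2
   3) LOAD T0:  M=2  r_T0=2
   4) CAS  T2:  M=3  r_T2=2 ✓
   5) CAS  T3:  M=3  r_T3=2 ✗
   6) CAS  T0:  M=3  r_T0=2 ✗
   7) LOAD T1:  M=3  r_T1=3
   8) CAS  T1:  M=4  r_T1=3 ✓
   9) LOAD T2:  M=4  r_T2=4
  10) CAS  T2:  M=5  r_T2=4 ✓
  11) LOAD T2:  M=5  r_T2=5
  12) CAS  T2:  M=6  r_T2=5 ✓
  13) LOAD T2:  M=6  r_T2=6
  14) LOAD T1:  M=6  r_T1=6
  15) CAS  T1:  M=7  r_T1=6 ✓
  16) LOAD T1:  M=7  r_T1=7
  17) CAS  T1:  M=8  r_T1=7 ✓
  18) CAS  T2:  M=8  r_T2=6 ✗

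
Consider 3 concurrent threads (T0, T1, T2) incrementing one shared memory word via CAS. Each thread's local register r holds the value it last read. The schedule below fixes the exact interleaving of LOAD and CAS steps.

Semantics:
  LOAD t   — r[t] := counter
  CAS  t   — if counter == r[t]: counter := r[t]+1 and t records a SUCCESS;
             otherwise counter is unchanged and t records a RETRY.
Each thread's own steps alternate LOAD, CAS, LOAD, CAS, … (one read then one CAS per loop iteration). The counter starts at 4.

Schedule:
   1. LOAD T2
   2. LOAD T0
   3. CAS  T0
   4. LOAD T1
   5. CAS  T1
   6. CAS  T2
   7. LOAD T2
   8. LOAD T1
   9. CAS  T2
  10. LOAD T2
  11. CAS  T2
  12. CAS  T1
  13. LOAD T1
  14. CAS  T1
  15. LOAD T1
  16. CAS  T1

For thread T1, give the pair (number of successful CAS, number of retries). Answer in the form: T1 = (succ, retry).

T1 = (3, 1)

   1) LOAD T2:  M=4  r_T2=4
   2) LOAD T0:  M=4  r_T0=4
   3) CAS  T0:  M=5  r_T0=4 ✓
   4) LOAD T1:  M=5  r_T1=5
   5) CAS  T1:  M=6  r_T1=5 ✓
   6) CAS  T2:  M=6  r_T2=4 ✗
   7) LOAD T2:  M=6  r_T2=6
   8) LOAD T1:  M=6  r_T1=6
   9) CAS  T2:  M=7  r_T2=6 ✓
  10) LOAD T2:  M=7  r_T2=7
  11) CAS  T2:  M=8  r_T2=7 ✓
  12) CAS  T1:  M=8  r_T1=6 ✗
  13) LOAD T1:  M=8  r_T1=8
  14) CAS  T1:  M=9  r_T1=8 ✓
  15) LOAD T1:  M=9  r_T1=9
  16) CAS  T1:  M=10  r_T1=9 ✓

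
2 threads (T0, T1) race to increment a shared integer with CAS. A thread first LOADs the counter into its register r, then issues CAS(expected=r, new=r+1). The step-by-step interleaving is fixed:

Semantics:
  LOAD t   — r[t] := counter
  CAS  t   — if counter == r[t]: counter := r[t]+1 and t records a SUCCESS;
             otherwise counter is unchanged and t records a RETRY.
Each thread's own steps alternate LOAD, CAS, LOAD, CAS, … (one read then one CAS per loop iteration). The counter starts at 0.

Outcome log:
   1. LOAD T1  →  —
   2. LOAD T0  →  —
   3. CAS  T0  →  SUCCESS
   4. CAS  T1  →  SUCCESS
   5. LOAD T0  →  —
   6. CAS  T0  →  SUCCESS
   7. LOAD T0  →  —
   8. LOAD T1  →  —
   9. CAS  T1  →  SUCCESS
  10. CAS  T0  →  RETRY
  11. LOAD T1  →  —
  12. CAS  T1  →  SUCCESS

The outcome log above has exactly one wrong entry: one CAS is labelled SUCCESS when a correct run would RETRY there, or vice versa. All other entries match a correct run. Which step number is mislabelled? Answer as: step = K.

Correct run:
#1 T1 reads 0
#2 T0 reads 0
#3 T0 CAS(0→1) writes; counter now 1
#4 T1 CAS(0→1) fails; counter now 1
#5 T0 reads 1
#6 T0 CAS(1→2) writes; counter now 2
#7 T0 reads 2
#8 T1 reads 2
#9 T1 CAS(2→3) writes; counter now 3
#10 T0 CAS(2→3) fails; counter now 3
#11 T1 reads 3
#12 T1 CAS(3→4) writes; counter now 4
Log disagrees first at step 4.

step = 4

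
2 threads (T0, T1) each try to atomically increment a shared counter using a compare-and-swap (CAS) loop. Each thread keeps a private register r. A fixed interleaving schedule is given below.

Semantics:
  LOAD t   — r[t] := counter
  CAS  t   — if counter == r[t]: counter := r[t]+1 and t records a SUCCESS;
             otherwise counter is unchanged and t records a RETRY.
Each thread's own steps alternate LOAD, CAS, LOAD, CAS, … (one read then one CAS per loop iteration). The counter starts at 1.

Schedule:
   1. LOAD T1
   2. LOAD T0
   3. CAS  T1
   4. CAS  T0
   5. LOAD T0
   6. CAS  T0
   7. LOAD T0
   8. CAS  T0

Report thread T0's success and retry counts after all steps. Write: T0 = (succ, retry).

T0 = (2, 1)

1. LOAD T1 → mem=1 r[T1]=1 [LOAD]
2. LOAD T0 → mem=1 r[T0]=1 [LOAD]
3. CAS T1 → mem=2 r[T1]=1 [OK]
4. CAS T0 → mem=2 r[T0]=1 [RETRY]
5. LOAD T0 → mem=2 r[T0]=2 [LOAD]
6. CAS T0 → mem=3 r[T0]=2 [OK]
7. LOAD T0 → mem=3 r[T0]=3 [LOAD]
8. CAS T0 → mem=4 r[T0]=3 [OK]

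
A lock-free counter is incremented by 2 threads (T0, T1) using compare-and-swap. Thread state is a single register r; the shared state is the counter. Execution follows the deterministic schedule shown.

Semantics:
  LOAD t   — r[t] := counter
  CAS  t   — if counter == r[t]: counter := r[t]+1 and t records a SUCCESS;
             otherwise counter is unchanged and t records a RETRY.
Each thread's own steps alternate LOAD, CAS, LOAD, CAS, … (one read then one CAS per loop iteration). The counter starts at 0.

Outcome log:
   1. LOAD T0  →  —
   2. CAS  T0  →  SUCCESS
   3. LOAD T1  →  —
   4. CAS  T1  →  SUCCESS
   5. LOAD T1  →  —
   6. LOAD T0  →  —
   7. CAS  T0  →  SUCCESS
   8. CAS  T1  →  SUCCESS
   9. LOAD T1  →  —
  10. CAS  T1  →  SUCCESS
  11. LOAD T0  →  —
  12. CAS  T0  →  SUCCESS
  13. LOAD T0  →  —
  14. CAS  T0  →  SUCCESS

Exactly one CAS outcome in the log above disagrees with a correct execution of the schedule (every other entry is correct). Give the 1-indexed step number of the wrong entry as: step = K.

Correct run:
1. LOAD T0 → mem=0 r[T0]=0 [LOAD]
2. CAS T0 → mem=1 r[T0]=0 [OK]
3. LOAD T1 → mem=1 r[T1]=1 [LOAD]
4. CAS T1 → mem=2 r[T1]=1 [OK]
5. LOAD T1 → mem=2 r[T1]=2 [LOAD]
6. LOAD T0 → mem=2 r[T0]=2 [LOAD]
7. CAS T0 → mem=3 r[T0]=2 [OK]
8. CAS T1 → mem=3 r[T1]=2 [RETRY]
9. LOAD T1 → mem=3 r[T1]=3 [LOAD]
10. CAS T1 → mem=4 r[T1]=3 [OK]
11. LOAD T0 → mem=4 r[T0]=4 [LOAD]
12. CAS T0 → mem=5 r[T0]=4 [OK]
13. LOAD T0 → mem=5 r[T0]=5 [LOAD]
14. CAS T0 → mem=6 r[T0]=5 [OK]
Log disagrees first at step 8.

step = 8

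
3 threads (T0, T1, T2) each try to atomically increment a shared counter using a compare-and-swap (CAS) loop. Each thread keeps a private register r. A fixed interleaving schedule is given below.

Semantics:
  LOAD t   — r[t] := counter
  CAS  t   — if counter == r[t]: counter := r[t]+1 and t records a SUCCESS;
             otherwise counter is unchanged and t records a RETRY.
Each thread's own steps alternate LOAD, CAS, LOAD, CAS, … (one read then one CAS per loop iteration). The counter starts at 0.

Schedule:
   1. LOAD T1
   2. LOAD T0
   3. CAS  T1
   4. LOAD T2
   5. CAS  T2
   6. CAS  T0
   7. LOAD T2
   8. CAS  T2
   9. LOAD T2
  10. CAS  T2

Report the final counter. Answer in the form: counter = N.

counter = 4

#1 T1 reads 0
#2 T0 reads 0
#3 T1 CAS(0→1) writes; counter now 1
#4 T2 reads 1
#5 T2 CAS(1→2) writes; counter now 2
#6 T0 CAS(0→1) fails; counter now 2
#7 T2 reads 2
#8 T2 CAS(2→3) writes; counter now 3
#9 T2 reads 3
#10 T2 CAS(3→4) writes; counter now 4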